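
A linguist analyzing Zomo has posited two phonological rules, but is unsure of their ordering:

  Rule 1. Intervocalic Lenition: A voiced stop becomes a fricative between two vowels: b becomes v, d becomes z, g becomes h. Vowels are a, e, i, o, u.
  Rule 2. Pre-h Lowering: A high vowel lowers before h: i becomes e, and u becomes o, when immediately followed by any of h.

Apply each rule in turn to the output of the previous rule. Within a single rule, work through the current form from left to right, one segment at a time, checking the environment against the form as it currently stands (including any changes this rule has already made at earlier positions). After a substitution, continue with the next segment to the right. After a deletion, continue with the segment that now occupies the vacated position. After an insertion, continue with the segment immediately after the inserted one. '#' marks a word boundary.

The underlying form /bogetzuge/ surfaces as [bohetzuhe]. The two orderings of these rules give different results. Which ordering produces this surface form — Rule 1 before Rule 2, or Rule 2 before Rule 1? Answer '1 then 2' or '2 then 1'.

Order 1 then 2:
  1 Intervocalic Lenition: [bogetzuge] → [bohetzuhe]
  2 Pre-h Lowering: [bohetzuhe] → [bohetzohe]
  result: [bohetzohe]
Order 2 then 1:
  2 Pre-h Lowering: no change — [bogetzuge]
  1 Intervocalic Lenition: [bogetzuge] → [bohetzuhe]
  result: [bohetzuhe]

2 then 1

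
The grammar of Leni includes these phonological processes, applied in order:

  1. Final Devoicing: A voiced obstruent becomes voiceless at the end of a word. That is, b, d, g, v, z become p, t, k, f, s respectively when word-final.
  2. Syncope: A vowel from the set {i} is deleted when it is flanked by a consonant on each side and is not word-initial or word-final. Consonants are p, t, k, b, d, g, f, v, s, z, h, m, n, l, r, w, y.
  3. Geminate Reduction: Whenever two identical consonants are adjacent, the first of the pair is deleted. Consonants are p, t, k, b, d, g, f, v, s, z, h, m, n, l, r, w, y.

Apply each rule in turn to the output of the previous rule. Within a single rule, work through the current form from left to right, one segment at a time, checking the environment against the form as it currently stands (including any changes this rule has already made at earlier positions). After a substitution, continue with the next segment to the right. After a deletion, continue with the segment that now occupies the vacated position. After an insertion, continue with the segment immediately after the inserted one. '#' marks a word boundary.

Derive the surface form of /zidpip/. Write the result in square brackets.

1 Final Devoicing: no change — [zidpip]
2 Syncope: [zidpip] → [zdpp]
3 Geminate Reduction: [zdpp] → [zdp]

[zdp]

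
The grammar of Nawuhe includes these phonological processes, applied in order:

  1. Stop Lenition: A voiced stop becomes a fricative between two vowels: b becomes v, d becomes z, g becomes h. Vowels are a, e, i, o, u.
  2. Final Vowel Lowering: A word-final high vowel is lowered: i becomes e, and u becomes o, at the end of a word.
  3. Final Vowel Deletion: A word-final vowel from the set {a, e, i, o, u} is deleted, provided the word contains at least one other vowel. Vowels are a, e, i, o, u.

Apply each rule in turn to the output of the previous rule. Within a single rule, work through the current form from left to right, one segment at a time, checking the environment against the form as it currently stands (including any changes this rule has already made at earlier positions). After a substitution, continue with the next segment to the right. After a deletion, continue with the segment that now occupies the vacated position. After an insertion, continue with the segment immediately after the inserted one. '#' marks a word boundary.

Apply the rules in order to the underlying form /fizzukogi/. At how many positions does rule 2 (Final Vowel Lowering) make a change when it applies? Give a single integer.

1

1 Stop Lenition: [fizzukogi] → [fizzukohi]
2 Final Vowel Lowering: [fizzukohi] → [fizzukohe]
3 Final Vowel Deletion: [fizzukohe] → [fizzukoh]
Rule 2 changed 1 position(s).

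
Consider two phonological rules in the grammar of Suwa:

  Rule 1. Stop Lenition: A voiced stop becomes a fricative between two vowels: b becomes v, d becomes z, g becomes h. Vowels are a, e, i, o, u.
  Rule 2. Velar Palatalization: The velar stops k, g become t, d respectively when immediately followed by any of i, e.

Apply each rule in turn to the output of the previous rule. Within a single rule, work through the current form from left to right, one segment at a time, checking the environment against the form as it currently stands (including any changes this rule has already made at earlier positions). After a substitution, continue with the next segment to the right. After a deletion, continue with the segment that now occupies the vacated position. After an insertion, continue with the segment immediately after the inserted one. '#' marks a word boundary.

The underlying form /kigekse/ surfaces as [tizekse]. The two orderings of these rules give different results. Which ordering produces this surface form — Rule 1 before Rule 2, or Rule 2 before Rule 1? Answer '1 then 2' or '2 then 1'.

Order 1 then 2:
  1 Stop Lenition: [kigekse] → [kihekse]
  2 Velar Palatalization: [kihekse] → [tihekse]
  result: [tihekse]
Order 2 then 1:
  2 Velar Palatalization: [kigekse] → [tidekse]
  1 Stop Lenition: [tidekse] → [tizekse]
  result: [tizekse]

2 then 1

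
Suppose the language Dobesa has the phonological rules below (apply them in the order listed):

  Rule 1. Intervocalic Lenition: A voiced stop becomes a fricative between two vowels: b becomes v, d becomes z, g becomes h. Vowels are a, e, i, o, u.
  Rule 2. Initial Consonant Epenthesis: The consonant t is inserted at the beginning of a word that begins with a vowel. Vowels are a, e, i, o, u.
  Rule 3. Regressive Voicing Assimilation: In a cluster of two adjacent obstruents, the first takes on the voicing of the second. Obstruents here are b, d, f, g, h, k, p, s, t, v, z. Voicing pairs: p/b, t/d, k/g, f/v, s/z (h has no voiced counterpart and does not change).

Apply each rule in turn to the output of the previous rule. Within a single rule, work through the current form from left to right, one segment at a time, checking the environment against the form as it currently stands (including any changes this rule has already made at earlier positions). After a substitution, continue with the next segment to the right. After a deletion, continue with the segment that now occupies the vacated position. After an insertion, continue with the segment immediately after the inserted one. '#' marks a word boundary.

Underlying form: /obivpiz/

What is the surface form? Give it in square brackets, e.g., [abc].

[tovifpiz]

Rule 1 Intervocalic Lenition: [obivpiz] → [ovivpiz]
Rule 2 Initial Consonant Epenthesis: [ovivpiz] → [tovivpiz]
Rule 3 Regressive Voicing Assimilation: [tovivpiz] → [tovifpiz]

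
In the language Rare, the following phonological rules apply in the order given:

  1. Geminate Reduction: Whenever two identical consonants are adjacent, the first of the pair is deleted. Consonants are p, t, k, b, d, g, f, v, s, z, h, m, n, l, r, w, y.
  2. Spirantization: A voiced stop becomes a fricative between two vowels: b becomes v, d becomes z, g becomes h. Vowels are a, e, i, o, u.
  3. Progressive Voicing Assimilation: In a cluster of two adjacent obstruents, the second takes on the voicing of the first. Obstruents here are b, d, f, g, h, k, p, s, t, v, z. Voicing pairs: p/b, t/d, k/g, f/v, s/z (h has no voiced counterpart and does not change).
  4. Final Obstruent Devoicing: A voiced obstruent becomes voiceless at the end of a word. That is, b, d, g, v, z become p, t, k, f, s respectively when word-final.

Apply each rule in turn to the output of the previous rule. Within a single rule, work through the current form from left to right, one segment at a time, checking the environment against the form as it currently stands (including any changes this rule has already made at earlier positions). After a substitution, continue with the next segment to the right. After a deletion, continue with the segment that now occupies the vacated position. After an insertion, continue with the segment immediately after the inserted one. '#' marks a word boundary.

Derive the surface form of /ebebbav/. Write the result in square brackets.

1 Geminate Reduction: [ebebbav] → [ebebav]
2 Spirantization: [ebebav] → [evevav]
3 Progressive Voicing Assimilation: no change — [evevav]
4 Final Obstruent Devoicing: [evevav] → [evevaf]

[evevaf]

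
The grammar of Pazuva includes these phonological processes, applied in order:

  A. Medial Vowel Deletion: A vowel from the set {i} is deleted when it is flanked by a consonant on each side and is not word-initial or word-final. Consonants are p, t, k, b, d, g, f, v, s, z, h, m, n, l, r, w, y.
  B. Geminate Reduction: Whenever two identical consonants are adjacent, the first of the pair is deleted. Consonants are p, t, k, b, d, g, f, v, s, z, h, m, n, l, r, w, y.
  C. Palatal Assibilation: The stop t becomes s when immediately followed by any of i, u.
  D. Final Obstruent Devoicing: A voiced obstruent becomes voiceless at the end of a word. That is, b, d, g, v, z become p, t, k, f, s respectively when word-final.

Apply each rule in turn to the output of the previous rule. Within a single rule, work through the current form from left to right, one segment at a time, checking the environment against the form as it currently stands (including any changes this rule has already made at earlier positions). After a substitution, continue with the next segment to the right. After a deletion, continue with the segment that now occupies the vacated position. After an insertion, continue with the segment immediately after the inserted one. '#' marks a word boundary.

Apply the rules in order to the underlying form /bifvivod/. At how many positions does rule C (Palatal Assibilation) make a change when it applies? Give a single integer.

0

A Medial Vowel Deletion: [bifvivod] → [bfvvod]
B Geminate Reduction: [bfvvod] → [bfvod]
C Palatal Assibilation: no change — [bfvod]
D Final Obstruent Devoicing: [bfvod] → [bfvot]
Rule C changed 0 position(s).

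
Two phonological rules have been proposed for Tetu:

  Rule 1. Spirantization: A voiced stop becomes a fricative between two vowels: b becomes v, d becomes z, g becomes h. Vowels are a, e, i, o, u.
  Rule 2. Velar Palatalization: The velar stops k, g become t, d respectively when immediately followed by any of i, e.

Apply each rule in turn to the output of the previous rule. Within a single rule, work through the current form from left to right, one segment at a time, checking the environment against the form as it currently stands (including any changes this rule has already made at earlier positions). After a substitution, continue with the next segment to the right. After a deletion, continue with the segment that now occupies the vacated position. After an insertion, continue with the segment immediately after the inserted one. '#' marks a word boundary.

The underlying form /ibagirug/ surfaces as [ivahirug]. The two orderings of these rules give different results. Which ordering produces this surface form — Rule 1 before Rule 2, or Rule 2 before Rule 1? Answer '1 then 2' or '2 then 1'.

1 then 2

Order 1 then 2:
  1 Spirantization: [ibagirug] → [ivahirug]
  2 Velar Palatalization: no change — [ivahirug]
  result: [ivahirug]
Order 2 then 1:
  2 Velar Palatalization: [ibagirug] → [ibadirug]
  1 Spirantization: [ibadirug] → [ivazirug]
  result: [ivazirug]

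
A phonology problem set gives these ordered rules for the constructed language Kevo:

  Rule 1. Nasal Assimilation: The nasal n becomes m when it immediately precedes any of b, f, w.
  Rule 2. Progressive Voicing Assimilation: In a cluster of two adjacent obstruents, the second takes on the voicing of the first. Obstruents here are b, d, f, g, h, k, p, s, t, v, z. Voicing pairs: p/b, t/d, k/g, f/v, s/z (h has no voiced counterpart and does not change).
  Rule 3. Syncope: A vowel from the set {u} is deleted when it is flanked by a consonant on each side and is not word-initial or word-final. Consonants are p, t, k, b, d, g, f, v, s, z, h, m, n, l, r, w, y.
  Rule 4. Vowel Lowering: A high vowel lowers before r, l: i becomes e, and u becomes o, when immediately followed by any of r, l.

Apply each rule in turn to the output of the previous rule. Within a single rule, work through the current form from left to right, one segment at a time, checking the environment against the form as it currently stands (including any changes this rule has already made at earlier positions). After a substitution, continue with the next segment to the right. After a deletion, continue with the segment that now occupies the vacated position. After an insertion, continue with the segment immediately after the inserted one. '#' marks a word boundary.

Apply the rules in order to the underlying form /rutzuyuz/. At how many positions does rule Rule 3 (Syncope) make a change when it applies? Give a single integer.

Rule 1 Nasal Assimilation: no change — [rutzuyuz]
Rule 2 Progressive Voicing Assimilation: [rutzuyuz] → [rutsuyuz]
Rule 3 Syncope: [rutsuyuz] → [rtsyz]
Rule 4 Vowel Lowering: no change — [rtsyz]
Rule Rule 3 changed 3 position(s).

3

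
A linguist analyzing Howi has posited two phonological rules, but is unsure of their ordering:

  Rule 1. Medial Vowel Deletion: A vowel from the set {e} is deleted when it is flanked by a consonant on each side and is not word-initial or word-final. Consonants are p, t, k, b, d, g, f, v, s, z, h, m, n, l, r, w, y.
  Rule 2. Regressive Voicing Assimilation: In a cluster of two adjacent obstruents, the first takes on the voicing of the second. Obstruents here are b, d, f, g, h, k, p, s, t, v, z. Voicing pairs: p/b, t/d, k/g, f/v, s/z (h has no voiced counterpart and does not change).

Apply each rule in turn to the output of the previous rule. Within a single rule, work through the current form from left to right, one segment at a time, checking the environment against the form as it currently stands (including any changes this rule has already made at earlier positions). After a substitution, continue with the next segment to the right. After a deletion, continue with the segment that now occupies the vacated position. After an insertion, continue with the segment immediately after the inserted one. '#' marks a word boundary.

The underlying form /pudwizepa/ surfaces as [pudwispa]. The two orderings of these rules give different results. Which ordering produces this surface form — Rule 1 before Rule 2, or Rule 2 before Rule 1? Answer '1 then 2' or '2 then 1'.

Order 1 then 2:
  1 Medial Vowel Deletion: [pudwizepa] → [pudwizpa]
  2 Regressive Voicing Assimilation: [pudwizpa] → [pudwispa]
  result: [pudwispa]
Order 2 then 1:
  2 Regressive Voicing Assimilation: no change — [pudwizepa]
  1 Medial Vowel Deletion: [pudwizepa] → [pudwizpa]
  result: [pudwizpa]

1 then 2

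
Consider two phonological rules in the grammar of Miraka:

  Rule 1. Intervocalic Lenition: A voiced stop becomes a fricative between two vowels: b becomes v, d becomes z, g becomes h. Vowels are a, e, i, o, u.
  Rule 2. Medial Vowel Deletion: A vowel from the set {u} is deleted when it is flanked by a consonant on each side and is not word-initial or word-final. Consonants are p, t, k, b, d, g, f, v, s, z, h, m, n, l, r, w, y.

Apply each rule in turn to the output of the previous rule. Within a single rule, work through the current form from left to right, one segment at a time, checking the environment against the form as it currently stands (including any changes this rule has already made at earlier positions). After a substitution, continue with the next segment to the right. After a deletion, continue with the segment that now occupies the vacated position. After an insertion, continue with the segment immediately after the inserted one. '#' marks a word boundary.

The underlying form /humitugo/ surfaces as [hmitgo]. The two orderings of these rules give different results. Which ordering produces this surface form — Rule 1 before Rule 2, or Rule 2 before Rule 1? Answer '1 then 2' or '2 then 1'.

2 then 1

Order 1 then 2:
  1 Intervocalic Lenition: [humitugo] → [humituho]
  2 Medial Vowel Deletion: [humituho] → [hmitho]
  result: [hmitho]
Order 2 then 1:
  2 Medial Vowel Deletion: [humitugo] → [hmitgo]
  1 Intervocalic Lenition: no change — [hmitgo]
  result: [hmitgo]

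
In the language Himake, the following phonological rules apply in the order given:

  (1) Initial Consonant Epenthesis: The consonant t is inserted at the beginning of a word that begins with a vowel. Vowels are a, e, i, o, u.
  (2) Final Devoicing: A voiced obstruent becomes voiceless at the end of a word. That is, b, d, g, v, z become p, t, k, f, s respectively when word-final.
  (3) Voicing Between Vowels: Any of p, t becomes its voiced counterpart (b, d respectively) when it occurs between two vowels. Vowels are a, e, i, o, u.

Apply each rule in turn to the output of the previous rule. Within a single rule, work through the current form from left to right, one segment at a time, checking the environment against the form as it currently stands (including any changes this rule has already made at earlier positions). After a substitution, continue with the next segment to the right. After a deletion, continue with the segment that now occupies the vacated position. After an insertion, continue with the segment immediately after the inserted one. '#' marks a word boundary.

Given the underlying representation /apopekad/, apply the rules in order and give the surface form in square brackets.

(1) Initial Consonant Epenthesis: [apopekad] → [tapopekad]
(2) Final Devoicing: [tapopekad] → [tapopekat]
(3) Voicing Between Vowels: [tapopekat] → [tabobekat]

[tabobekat]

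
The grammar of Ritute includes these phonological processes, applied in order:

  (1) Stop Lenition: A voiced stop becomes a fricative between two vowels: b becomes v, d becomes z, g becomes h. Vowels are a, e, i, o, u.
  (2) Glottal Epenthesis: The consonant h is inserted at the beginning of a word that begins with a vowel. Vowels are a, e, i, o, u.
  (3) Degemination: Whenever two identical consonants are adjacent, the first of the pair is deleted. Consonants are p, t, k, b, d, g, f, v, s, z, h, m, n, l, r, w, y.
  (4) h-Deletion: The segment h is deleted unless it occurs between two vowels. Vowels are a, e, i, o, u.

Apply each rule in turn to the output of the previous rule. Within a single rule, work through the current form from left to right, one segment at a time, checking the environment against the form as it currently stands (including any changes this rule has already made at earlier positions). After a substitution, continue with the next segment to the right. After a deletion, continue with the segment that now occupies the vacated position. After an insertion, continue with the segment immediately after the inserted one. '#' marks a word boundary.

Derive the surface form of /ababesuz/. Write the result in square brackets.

[avavesuz]

(1) Stop Lenition: [ababesuz] → [avavesuz]
(2) Glottal Epenthesis: [avavesuz] → [havavesuz]
(3) Degemination: no change — [havavesuz]
(4) h-Deletion: [havavesuz] → [avavesuz]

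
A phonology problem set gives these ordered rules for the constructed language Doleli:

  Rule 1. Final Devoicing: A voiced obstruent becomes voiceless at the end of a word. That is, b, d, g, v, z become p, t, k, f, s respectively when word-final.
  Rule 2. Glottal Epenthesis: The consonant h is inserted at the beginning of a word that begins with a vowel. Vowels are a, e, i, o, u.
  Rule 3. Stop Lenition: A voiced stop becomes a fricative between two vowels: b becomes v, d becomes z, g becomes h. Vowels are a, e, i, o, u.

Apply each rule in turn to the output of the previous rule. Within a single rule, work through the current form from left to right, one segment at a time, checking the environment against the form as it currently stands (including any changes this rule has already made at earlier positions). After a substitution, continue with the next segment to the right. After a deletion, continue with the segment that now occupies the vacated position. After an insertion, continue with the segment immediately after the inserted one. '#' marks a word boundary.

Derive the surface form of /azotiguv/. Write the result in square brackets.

[hazotihuf]

Rule 1 Final Devoicing: [azotiguv] → [azotiguf]
Rule 2 Glottal Epenthesis: [azotiguf] → [hazotiguf]
Rule 3 Stop Lenition: [hazotiguf] → [hazotihuf]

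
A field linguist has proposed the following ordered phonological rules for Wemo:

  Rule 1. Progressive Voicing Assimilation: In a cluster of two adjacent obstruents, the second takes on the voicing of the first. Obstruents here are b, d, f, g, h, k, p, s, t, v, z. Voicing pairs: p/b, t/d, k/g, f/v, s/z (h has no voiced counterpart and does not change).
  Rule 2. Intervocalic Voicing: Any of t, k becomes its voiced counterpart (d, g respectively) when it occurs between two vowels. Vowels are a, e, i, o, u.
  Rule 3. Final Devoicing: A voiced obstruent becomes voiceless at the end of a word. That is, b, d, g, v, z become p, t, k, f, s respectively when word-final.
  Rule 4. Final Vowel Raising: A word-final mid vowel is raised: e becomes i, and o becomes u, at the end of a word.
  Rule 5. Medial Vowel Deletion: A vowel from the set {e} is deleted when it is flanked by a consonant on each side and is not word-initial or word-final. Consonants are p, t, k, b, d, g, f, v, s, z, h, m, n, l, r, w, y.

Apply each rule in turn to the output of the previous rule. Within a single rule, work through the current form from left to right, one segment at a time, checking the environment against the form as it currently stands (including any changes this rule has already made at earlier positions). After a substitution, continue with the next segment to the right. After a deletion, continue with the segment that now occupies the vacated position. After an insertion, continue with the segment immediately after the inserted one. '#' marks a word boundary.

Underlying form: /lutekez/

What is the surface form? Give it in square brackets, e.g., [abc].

[ludgs]

Rule 1 Progressive Voicing Assimilation: no change — [lutekez]
Rule 2 Intervocalic Voicing: [lutekez] → [ludegez]
Rule 3 Final Devoicing: [ludegez] → [ludeges]
Rule 4 Final Vowel Raising: no change — [ludeges]
Rule 5 Medial Vowel Deletion: [ludeges] → [ludgs]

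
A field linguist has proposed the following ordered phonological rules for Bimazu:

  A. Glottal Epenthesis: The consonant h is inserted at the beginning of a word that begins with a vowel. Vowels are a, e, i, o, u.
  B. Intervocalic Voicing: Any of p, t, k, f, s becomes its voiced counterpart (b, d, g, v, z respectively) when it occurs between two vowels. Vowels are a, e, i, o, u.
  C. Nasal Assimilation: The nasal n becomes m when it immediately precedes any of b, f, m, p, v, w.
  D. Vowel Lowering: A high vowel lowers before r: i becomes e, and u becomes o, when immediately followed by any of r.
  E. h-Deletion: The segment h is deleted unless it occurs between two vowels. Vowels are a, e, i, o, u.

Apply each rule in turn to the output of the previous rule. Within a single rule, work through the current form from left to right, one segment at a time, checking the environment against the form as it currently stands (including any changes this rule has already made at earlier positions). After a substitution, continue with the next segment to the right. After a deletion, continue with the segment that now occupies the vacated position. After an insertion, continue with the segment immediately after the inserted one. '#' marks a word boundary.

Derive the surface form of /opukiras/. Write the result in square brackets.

A Glottal Epenthesis: [opukiras] → [hopukiras]
B Intervocalic Voicing: [hopukiras] → [hobugiras]
C Nasal Assimilation: no change — [hobugiras]
D Vowel Lowering: [hobugiras] → [hobugeras]
E h-Deletion: [hobugeras] → [obugeras]

[obugeras]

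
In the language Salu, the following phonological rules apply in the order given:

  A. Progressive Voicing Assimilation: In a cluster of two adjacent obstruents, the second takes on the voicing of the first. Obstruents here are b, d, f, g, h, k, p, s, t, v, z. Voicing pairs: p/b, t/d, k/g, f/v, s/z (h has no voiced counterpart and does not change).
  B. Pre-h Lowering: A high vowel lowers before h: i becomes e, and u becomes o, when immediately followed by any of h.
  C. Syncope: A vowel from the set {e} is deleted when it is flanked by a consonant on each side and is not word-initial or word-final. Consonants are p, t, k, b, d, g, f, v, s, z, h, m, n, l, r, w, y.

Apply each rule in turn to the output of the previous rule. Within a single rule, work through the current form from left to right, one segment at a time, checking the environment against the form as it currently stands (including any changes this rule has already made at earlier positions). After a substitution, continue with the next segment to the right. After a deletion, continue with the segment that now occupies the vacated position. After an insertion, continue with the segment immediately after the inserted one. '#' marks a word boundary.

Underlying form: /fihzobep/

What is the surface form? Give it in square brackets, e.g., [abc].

[fhsobp]

A Progressive Voicing Assimilation: [fihzobep] → [fihsobep]
B Pre-h Lowering: [fihsobep] → [fehsobep]
C Syncope: [fehsobep] → [fhsobp]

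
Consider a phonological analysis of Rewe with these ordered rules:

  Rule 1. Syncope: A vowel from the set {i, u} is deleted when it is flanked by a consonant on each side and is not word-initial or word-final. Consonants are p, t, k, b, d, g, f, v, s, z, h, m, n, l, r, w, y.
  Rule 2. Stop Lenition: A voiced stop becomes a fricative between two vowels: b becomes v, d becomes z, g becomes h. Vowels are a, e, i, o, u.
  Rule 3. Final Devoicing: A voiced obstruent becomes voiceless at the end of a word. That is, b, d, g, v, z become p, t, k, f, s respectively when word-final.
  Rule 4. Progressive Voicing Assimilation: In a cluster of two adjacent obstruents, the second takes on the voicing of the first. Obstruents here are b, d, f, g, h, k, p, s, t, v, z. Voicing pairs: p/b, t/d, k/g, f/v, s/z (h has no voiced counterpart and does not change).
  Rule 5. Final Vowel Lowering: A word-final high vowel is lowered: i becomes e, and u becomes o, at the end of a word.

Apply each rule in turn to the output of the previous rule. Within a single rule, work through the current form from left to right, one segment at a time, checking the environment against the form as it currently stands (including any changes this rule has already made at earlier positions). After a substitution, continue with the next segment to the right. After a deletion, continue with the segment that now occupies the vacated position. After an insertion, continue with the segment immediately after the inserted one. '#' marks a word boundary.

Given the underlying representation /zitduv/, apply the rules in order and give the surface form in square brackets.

Rule 1 Syncope: [zitduv] → [ztdv]
Rule 2 Stop Lenition: no change — [ztdv]
Rule 3 Final Devoicing: [ztdv] → [ztdf]
Rule 4 Progressive Voicing Assimilation: [ztdf] → [zddv]
Rule 5 Final Vowel Lowering: no change — [zddv]

[zddv]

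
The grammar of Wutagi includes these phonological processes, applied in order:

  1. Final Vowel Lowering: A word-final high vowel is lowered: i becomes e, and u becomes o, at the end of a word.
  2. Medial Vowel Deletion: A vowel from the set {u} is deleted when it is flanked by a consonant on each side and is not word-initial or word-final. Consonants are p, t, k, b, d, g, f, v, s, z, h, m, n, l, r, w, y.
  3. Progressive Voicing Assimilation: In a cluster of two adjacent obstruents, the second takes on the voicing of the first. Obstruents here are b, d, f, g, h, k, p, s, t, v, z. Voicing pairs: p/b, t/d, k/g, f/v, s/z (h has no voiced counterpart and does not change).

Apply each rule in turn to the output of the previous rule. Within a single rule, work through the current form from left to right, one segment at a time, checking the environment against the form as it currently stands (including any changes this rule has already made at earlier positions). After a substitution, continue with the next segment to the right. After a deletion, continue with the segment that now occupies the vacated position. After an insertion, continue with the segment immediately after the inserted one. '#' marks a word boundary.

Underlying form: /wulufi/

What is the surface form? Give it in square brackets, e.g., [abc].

1 Final Vowel Lowering: [wulufi] → [wulufe]
2 Medial Vowel Deletion: [wulufe] → [wlfe]
3 Progressive Voicing Assimilation: no change — [wlfe]

[wlfe]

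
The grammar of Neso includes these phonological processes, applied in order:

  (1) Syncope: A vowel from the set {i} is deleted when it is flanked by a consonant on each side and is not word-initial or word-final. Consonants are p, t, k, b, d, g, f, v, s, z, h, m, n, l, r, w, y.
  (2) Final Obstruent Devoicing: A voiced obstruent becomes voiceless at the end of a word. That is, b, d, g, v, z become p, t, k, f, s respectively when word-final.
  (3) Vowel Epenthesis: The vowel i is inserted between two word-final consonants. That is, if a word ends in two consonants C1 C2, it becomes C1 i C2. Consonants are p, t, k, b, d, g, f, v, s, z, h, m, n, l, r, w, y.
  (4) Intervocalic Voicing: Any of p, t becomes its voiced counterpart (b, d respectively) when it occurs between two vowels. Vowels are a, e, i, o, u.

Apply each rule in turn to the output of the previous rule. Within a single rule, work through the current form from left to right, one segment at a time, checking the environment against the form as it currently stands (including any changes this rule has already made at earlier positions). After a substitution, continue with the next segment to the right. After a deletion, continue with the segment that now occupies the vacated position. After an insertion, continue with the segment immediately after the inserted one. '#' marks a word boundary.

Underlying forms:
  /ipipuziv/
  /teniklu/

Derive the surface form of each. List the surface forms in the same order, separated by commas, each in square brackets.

/ipipuziv/:
  (1) Syncope: [ipipuziv] → [ippuzv]
  (2) Final Obstruent Devoicing: [ippuzv] → [ippuzf]
  (3) Vowel Epenthesis: [ippuzf] → [ippuzif]
  (4) Intervocalic Voicing: no change — [ippuzif]
/teniklu/:
  (1) Syncope: [teniklu] → [tenklu]
  (2) Final Obstruent Devoicing: no change — [tenklu]
  (3) Vowel Epenthesis: no change — [tenklu]
  (4) Intervocalic Voicing: no change — [tenklu]

[ippuzif], [tenklu]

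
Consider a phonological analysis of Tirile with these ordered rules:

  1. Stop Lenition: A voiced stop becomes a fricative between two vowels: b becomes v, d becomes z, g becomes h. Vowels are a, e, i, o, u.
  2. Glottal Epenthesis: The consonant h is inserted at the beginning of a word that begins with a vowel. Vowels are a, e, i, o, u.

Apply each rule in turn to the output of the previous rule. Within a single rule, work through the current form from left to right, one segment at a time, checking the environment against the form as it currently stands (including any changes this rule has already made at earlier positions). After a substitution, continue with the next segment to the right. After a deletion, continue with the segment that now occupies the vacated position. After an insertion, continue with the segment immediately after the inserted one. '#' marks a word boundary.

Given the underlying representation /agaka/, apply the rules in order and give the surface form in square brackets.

1 Stop Lenition: [agaka] → [ahaka]
2 Glottal Epenthesis: [ahaka] → [hahaka]

[hahaka]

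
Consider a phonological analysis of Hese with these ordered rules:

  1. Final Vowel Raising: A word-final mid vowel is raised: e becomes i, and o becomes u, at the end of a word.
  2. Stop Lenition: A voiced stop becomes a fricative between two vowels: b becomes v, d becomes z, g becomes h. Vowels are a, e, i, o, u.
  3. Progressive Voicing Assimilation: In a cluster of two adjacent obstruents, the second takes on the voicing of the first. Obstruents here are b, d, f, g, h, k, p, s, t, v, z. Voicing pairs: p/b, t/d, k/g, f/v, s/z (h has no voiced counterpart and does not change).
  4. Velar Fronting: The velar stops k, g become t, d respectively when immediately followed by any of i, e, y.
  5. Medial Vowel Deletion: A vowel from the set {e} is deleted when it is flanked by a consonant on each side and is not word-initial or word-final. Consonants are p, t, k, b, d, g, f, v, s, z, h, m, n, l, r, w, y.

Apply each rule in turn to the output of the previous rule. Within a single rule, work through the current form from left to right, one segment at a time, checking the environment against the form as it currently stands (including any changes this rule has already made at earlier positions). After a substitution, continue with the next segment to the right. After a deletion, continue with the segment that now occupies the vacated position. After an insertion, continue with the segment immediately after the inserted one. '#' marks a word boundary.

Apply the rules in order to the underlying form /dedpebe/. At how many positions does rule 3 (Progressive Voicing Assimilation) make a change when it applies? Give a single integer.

1 Final Vowel Raising: [dedpebe] → [dedpebi]
2 Stop Lenition: [dedpebi] → [dedpevi]
3 Progressive Voicing Assimilation: [dedpevi] → [dedbevi]
4 Velar Fronting: no change — [dedbevi]
5 Medial Vowel Deletion: [dedbevi] → [ddbvi]
Rule 3 changed 1 position(s).

1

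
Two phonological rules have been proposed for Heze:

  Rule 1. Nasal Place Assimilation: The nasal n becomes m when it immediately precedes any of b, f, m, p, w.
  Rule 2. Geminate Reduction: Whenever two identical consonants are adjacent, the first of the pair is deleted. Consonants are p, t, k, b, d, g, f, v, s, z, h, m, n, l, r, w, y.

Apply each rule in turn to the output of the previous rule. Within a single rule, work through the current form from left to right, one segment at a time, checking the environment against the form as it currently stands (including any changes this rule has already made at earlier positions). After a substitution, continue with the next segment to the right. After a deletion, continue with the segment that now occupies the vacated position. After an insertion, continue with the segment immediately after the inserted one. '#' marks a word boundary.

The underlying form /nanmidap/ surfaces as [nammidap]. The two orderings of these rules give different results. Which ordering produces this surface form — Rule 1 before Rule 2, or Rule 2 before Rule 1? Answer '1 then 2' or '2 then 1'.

Order 1 then 2:
  1 Nasal Place Assimilation: [nanmidap] → [nammidap]
  2 Geminate Reduction: [nammidap] → [namidap]
  result: [namidap]
Order 2 then 1:
  2 Geminate Reduction: no change — [nanmidap]
  1 Nasal Place Assimilation: [nanmidap] → [nammidap]
  result: [nammidap]

2 then 1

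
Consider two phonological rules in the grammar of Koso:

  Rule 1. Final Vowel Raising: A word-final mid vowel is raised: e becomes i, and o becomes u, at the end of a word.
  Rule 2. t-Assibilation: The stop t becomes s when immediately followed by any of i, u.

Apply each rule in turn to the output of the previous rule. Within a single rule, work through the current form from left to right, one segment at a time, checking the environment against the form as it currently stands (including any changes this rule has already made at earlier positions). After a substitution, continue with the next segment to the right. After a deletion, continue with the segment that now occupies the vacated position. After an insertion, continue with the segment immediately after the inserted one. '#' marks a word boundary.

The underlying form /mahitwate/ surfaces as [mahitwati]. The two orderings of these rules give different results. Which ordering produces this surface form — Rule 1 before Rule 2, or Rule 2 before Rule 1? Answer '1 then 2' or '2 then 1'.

2 then 1

Order 1 then 2:
  1 Final Vowel Raising: [mahitwate] → [mahitwati]
  2 t-Assibilation: [mahitwati] → [mahitwasi]
  result: [mahitwasi]
Order 2 then 1:
  2 t-Assibilation: no change — [mahitwate]
  1 Final Vowel Raising: [mahitwate] → [mahitwati]
  result: [mahitwati]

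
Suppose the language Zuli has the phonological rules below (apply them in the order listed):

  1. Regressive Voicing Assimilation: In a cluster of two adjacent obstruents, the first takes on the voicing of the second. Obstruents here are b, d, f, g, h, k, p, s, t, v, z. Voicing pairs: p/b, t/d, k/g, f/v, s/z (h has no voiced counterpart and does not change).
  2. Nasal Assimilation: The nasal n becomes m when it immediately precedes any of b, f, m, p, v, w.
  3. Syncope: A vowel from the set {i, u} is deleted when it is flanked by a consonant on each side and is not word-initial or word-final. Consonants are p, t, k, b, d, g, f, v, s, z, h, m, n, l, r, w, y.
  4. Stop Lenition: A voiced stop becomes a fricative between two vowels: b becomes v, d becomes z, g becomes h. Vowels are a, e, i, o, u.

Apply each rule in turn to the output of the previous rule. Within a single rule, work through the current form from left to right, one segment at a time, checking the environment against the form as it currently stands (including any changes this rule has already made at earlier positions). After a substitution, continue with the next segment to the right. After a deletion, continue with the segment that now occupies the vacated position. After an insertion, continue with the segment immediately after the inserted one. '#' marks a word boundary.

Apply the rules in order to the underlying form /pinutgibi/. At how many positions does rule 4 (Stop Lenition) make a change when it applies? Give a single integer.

0

1 Regressive Voicing Assimilation: [pinutgibi] → [pinudgibi]
2 Nasal Assimilation: no change — [pinudgibi]
3 Syncope: [pinudgibi] → [pndgbi]
4 Stop Lenition: no change — [pndgbi]
Rule 4 changed 0 position(s).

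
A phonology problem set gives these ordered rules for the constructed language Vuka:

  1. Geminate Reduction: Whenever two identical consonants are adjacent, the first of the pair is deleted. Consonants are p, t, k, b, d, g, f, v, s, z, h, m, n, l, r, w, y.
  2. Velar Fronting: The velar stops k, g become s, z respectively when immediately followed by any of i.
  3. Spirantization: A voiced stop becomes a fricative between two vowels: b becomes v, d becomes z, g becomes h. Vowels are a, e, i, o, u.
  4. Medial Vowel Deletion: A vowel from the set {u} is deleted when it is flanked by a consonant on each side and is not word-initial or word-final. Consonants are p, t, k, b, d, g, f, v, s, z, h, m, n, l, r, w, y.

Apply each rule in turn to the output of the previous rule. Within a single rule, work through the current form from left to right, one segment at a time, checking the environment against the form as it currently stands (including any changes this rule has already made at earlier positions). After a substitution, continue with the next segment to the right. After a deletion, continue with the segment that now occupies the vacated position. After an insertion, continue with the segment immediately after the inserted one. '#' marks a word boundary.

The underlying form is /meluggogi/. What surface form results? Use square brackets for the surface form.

[melhozi]

1 Geminate Reduction: [meluggogi] → [melugogi]
2 Velar Fronting: [melugogi] → [melugozi]
3 Spirantization: [melugozi] → [meluhozi]
4 Medial Vowel Deletion: [meluhozi] → [melhozi]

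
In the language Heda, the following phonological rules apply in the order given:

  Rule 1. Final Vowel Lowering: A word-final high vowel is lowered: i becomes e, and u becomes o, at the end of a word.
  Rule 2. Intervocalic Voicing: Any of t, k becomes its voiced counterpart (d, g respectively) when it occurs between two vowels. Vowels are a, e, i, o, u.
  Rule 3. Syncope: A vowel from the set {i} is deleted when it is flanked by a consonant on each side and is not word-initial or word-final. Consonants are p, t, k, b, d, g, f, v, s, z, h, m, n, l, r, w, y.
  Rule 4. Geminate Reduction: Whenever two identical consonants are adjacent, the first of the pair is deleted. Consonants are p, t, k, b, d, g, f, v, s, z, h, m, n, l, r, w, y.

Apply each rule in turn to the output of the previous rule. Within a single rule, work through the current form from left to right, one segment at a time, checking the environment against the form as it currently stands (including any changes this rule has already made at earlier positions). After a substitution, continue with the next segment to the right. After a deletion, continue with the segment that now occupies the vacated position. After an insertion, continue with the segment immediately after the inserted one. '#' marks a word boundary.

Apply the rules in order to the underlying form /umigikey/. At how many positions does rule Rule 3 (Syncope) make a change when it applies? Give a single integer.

Rule 1 Final Vowel Lowering: no change — [umigikey]
Rule 2 Intervocalic Voicing: [umigikey] → [umigigey]
Rule 3 Syncope: [umigigey] → [umggey]
Rule 4 Geminate Reduction: [umggey] → [umgey]
Rule Rule 3 changed 2 position(s).

2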